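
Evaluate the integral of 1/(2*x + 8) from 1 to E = -log(5/2)/2 + log(E/2 + 2)/2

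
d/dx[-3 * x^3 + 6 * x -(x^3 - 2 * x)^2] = -6*x^5 + 16*x^3 - 9*x^2 - 8*x + 6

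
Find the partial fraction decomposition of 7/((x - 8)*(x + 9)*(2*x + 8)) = 7/(170*(x + 9)) - 7/(120*(x + 4)) + 7/(408*(x - 8))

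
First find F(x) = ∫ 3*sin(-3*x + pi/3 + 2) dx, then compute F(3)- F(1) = -sin(pi/6 + 1) + sin(pi/6 + 7)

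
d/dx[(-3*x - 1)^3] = -81*x^2 - 54*x - 9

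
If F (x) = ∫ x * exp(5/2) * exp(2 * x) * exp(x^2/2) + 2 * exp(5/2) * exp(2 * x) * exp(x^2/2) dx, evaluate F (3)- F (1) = -exp(5) + exp(13)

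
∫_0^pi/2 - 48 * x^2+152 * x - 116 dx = -63 + 2*(3 - pi)^3 + (3 - pi)^2 + 2*pi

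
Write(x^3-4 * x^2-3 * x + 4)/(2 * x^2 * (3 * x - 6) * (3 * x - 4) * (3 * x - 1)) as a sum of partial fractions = 7/(9*(3*x - 1)) + 2/(9*(3*x - 4)) - 1/(24*(x - 2)) - 7/(24*x) - 1/(12*x^2)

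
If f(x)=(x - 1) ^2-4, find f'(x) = 2*x - 2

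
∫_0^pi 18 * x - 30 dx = -25 + (5 - 3*pi)^2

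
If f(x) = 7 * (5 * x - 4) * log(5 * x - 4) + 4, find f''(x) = 175/(5*x - 4)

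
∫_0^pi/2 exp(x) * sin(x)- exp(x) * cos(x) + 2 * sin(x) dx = 3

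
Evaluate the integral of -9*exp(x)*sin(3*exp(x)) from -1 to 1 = -3*cos(3*exp(-1)) + 3*cos(3*E)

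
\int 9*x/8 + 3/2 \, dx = 9*x^2/16 + 3*x/2 + C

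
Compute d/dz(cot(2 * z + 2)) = -2/sin(2*z + 2)^2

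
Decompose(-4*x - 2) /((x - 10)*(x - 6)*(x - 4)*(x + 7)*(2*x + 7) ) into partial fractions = -64/(17955*(2*x + 7)) + 2/(1309*(x + 7)) - 1/(110*(x - 4)) + 1/(76*(x - 6)) - 7/(1836*(x - 10))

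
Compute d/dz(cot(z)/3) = -1/(3*sin(z)^2)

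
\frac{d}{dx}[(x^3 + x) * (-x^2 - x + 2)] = -5*x^4 - 4*x^3 + 3*x^2 - 2*x + 2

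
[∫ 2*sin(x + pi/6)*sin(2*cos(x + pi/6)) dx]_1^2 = -cos(2*cos(pi/6 + 1)) + cos(2*cos(pi/6 + 2))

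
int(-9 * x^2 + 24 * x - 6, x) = -3*x^3 + 12*x^2 - 6*x + C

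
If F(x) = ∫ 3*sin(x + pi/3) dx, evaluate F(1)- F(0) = 3/2 - 3*cos(1 + pi/3)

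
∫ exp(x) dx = exp(x) + C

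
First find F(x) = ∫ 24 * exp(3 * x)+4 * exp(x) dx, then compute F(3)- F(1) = -4*exp(3) - 4*E + 8*exp(9)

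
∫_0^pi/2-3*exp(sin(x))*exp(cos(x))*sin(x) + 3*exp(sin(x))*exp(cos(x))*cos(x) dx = 0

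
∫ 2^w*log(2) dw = 2^w + C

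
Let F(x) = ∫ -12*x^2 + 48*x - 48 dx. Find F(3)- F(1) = -8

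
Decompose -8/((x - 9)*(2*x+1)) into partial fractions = 16/(19*(2*x + 1)) - 8/(19*(x - 9))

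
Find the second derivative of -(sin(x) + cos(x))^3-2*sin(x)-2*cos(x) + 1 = sqrt(2)*(7*sin(x + pi/4) - 9*cos(3*x + pi/4))/2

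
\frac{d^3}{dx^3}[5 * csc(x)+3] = 5*(1 - 6/sin(x)^2)*cos(x)/sin(x)^2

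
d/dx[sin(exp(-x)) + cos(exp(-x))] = -sqrt(2)*exp(-x)*sin(pi/4 - exp(-x))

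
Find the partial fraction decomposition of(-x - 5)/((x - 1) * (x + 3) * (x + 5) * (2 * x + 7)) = -4/(9*(2*x + 7)) + 1/(4*(x + 3)) - 1/(36*(x - 1))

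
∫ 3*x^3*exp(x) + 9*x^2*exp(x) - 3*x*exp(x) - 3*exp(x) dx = 3*x*(x^2 - 1)*exp(x) + C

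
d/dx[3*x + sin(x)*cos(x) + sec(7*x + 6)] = -sin(x)^2 + cos(x)^2 + 7*tan(7*x + 6)*sec(7*x + 6) + 3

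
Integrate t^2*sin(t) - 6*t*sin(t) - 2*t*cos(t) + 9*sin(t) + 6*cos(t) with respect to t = -(t - 3)^2*cos(t) + C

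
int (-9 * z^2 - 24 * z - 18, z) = -3*z^3 - 12*z^2 - 18*z + C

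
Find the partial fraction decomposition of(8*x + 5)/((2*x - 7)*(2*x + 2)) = 11/(3*(2*x - 7)) + 1/(6*(x + 1))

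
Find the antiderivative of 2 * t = t^2 + C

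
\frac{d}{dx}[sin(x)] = cos(x)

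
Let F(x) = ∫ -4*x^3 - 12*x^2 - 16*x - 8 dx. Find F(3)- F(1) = -264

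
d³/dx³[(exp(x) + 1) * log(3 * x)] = (x^3*exp(x)*log(x) + x^3*exp(x)*log(3) + 3*x^2*exp(x) - 3*x*exp(x) + 2*exp(x) + 2)/x^3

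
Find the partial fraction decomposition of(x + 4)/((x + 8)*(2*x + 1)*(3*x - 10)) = 33/(391*(3*x - 10)) - 14/(345*(2*x + 1)) - 2/(255*(x + 8))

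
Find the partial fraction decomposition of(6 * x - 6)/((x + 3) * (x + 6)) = 14/(x + 6) - 8/(x + 3)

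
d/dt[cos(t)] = -sin(t)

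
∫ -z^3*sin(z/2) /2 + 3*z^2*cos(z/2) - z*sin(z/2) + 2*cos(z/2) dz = z*(z^2 + 2)*cos(z/2) + C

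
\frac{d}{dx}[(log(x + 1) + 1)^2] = (2*log(x + 1) + 2)/(x + 1)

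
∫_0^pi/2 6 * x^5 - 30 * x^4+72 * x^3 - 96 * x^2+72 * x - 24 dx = -8 + ((-1 + pi/2)^2 + 1)^3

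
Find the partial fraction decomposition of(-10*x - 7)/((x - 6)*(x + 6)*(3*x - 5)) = 213/(299*(3*x - 5)) + 53/(276*(x + 6)) - 67/(156*(x - 6))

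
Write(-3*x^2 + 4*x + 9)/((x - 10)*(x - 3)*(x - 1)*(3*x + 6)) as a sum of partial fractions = 11/(540*(x + 2)) + 5/(81*(x - 1)) + 1/(35*(x - 3)) - 251/(2268*(x - 10))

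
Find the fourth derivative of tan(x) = 24*tan(x)^5 + 40*tan(x)^3 + 16*tan(x)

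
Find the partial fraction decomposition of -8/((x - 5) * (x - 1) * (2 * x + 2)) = -1/(3*(x + 1)) + 1/(2*(x - 1)) - 1/(6*(x - 5))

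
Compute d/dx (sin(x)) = cos(x)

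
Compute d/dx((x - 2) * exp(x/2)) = x*exp(x/2)/2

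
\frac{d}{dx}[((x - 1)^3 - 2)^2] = 6*x^5 - 30*x^4 + 60*x^3 - 72*x^2 + 54*x - 18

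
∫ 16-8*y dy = -4*y^2 + 16*y + C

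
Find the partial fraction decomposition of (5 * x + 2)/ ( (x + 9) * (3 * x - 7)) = 41/(34*(3*x - 7)) + 43/(34*(x + 9))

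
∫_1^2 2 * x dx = 3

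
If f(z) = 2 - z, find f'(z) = -1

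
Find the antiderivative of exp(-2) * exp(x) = exp(x - 2) + C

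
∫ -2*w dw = -w^2 + C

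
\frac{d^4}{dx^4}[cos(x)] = cos(x)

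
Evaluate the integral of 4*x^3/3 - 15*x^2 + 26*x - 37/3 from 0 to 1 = -4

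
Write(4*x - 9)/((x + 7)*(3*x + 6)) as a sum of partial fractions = 37/(15*(x + 7)) - 17/(15*(x + 2))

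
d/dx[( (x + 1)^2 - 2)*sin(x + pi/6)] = x^2*cos(x + pi/6) + 2*sqrt(2)*x*sin(x + 5*pi/12) + 2*sin(x + pi/6) - cos(x + pi/6)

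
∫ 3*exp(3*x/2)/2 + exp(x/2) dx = (exp(x) + 2)*exp(x/2) + C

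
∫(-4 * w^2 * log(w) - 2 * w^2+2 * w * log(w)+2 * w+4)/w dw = 2*(-w^2 + w + 2)*log(w) + C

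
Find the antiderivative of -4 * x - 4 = -2*x^2 - 4*x + C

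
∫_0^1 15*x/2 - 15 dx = -45/4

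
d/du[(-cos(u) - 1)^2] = -2*(cos(u) + 1)*sin(u)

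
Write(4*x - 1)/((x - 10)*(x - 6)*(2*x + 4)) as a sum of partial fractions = -3/(64*(x + 2)) - 23/(64*(x - 6)) + 13/(32*(x - 10))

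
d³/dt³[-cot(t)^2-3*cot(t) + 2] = 24*cot(t)^5 + 18*cot(t)^4 + 40*cot(t)^3 + 24*cot(t)^2 + 16*cot(t) + 6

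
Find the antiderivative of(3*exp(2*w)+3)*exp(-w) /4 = 3*sinh(w)/2 + C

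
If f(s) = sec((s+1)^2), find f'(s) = 2*s*tan(s^2 + 2*s + 1)*sec(s^2 + 2*s + 1) + 2*tan(s^2 + 2*s + 1)*sec(s^2 + 2*s + 1)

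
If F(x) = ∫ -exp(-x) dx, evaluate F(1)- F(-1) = -E + exp(-1)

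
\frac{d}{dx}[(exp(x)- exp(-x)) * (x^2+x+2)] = (x^2*exp(2*x) + x^2 + 3*x*exp(2*x) - x + 3*exp(2*x) + 1)*exp(-x)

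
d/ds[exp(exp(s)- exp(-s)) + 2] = (exp(exp(s) - exp(-s)) + exp(2*s + exp(s) - exp(-s)))*exp(-s)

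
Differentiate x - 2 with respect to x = 1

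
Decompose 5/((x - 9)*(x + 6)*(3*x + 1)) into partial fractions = -45/(476*(3*x + 1)) + 1/(51*(x + 6)) + 1/(84*(x - 9))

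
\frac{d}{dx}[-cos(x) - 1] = sin(x)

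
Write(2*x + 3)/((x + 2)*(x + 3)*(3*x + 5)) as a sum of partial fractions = -3/(4*(3*x + 5)) - 3/(4*(x + 3)) + 1/(x + 2)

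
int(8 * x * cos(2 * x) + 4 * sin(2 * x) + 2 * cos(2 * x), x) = (4*x + 1)*sin(2*x) + C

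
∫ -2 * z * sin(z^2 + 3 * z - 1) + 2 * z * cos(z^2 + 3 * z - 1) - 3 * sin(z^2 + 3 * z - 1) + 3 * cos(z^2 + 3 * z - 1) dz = sin(z^2 + 3*z - 1) + cos(z^2 + 3*z - 1) + C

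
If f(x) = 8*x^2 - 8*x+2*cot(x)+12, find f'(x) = 16*x - 2*cot(x)^2 - 10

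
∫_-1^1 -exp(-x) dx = -E + exp(-1)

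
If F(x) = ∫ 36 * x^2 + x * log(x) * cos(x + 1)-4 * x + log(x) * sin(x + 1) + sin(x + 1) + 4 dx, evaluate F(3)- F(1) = 3*log(3)*sin(4) + 304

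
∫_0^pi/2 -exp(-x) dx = -1 + exp(-pi/2)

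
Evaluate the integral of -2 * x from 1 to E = 1 - exp(2)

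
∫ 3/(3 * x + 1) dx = log(-3*x - 1) + C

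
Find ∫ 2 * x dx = x^2 + C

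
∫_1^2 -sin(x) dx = -cos(1) + cos(2)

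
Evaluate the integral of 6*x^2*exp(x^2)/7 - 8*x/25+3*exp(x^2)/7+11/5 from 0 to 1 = 3*E/7 + 51/25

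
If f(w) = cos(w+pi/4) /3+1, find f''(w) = -cos(w + pi/4)/3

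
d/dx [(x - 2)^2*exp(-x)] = (-x^2 + 6*x - 8)*exp(-x)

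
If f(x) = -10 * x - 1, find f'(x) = -10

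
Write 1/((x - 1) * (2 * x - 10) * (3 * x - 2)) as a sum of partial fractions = 9/(26*(3*x - 2)) - 1/(8*(x - 1)) + 1/(104*(x - 5))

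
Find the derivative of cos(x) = -sin(x)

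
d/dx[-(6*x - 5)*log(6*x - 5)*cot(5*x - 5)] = 30*x*log(6*x - 5)/sin(5*x - 5)^2 - 6*log(6*x - 5)/tan(5*x - 5) - 25*log(6*x - 5)/sin(5*x - 5)^2 - 6/tan(5*x - 5)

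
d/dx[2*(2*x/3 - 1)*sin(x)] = 4*x*cos(x)/3 + 4*sin(x)/3 - 2*cos(x)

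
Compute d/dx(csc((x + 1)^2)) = -4*(x + 1)*cos(x^2 + 2*x + 1)/(1 - cos(2*(x^2 + 2*x + 1)))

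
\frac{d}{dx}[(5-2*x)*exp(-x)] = (2*x - 7)*exp(-x)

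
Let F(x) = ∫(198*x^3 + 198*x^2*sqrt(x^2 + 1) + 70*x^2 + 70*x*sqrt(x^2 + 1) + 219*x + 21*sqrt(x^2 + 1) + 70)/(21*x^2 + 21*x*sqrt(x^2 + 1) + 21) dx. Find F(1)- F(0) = log(1 + sqrt(2)) + 169/21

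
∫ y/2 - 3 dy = y^2/4 - 3*y + C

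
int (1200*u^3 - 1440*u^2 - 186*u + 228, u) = 300*u^4 - 480*u^3 - 93*u^2 + 228*u + C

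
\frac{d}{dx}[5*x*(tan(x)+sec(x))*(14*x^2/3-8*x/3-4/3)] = 10*(14*x^3*sin(x)/3 + 14*x^3/3 - 8*x^2*sin(x)/3 + 7*x^2*sin(2*x) + 14*x^2*cos(x) - 8*x^2/3 - 4*x*sin(x)/3 - 8*x*sin(2*x)/3 - 16*x*cos(x)/3 - 4*x/3 - 2*sin(2*x)/3 - 4*cos(x)/3)/(cos(2*x) + 1)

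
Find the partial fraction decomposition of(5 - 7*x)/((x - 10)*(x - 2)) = 9/(8*(x - 2)) - 65/(8*(x - 10))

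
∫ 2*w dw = w^2 + C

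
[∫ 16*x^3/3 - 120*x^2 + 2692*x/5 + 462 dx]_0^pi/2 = -192 - 9*pi + 3*pi^2/10 + 12*(-5*pi/2 - 4 + pi^2/12)^2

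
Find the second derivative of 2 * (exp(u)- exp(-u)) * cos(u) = -4*(exp(2*u) + 1)*exp(-u)*sin(u)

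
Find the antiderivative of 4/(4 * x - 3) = log(9 - 12*x) + C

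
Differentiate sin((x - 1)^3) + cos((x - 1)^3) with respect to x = -3*x^2*sin(x^3 - 3*x^2 + 3*x - 1) + 3*x^2*cos(x^3 - 3*x^2 + 3*x - 1) + 6*x*sin(x^3 - 3*x^2 + 3*x - 1) - 6*x*cos(x^3 - 3*x^2 + 3*x - 1) - 3*sin(x^3 - 3*x^2 + 3*x - 1) + 3*cos(x^3 - 3*x^2 + 3*x - 1)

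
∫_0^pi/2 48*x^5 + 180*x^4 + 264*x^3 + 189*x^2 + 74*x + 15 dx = -1 + 3*pi + pi^2 + (1 + 3*pi/2 + pi^2/2)^3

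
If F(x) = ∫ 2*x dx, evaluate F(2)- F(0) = 4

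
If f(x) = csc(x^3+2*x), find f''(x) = (-9*x^4 + 18*x^4/sin(x*(x^2 + 2))^2 - 12*x^2 + 24*x^2/sin(x*(x^2 + 2))^2 - 6*x*cos(x*(x^2 + 2))/sin(x*(x^2 + 2)) - 4 + 8/sin(x*(x^2 + 2))^2)/sin(x*(x^2 + 2))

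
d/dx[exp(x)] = exp(x)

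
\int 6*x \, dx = 3*x^2 + C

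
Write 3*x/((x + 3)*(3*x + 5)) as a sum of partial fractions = -15/(4*(3*x + 5)) + 9/(4*(x + 3))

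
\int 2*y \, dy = y^2 + C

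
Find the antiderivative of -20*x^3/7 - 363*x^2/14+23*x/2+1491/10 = -5*x^4/7 - 121*x^3/14 + 23*x^2/4 + 1491*x/10 + C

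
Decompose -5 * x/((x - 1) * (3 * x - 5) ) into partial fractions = -25/(2*(3*x - 5)) + 5/(2*(x - 1))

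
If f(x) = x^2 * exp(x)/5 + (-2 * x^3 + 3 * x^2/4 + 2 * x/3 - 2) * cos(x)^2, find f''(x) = 4*x^3*cos(2*x) + x^2*exp(x)/5 + 12*x^2*sin(2*x) - 3*x^2*cos(2*x)/2 + 4*x*exp(x)/5 - 3*x*sin(2*x) - 22*x*cos(2*x)/3 - 6*x + 2*exp(x)/5 - 4*sin(2*x)/3 + 19*cos(2*x)/4 + 3/4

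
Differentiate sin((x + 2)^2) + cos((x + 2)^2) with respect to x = -2*x*sin(x^2 + 4*x + 4) + 2*x*cos(x^2 + 4*x + 4) - 4*sin(x^2 + 4*x + 4) + 4*cos(x^2 + 4*x + 4)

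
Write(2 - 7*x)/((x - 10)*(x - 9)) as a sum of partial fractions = 61/(x - 9) - 68/(x - 10)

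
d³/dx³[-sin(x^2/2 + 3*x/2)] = x^3*cos(x*(x + 3)/2) + 9*x^2*cos(x*(x + 3)/2)/2 + 3*x*sin(x*(x + 3)/2) + 27*x*cos(x*(x + 3)/2)/4 + 9*sin(x*(x + 3)/2)/2 + 27*cos(x*(x + 3)/2)/8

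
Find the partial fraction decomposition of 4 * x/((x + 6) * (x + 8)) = 16/(x + 8) - 12/(x + 6)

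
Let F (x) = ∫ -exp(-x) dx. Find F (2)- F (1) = -exp(-1) + exp(-2)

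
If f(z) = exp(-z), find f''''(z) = exp(-z)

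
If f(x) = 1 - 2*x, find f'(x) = -2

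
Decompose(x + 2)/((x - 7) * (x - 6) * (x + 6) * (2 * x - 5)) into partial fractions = 4/(119*(2*x - 5)) + 1/(663*(x + 6)) - 2/(21*(x - 6)) + 1/(13*(x - 7))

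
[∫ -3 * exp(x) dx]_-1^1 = -3*E + 3*exp(-1)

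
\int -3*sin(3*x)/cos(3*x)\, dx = log(3*cos(3*x)) + C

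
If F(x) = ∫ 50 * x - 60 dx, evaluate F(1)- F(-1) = -120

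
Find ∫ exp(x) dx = exp(x) + C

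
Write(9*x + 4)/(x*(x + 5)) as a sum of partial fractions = 41/(5*(x + 5)) + 4/(5*x)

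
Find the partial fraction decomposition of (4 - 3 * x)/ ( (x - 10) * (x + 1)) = -7/(11*(x + 1)) - 26/(11*(x - 10))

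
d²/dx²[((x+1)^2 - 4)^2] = 12*x^2 + 24*x - 4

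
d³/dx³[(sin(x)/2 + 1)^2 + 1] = -sin(2*x) - cos(x)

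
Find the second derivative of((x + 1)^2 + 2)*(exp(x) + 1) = x^2*exp(x) + 6*x*exp(x) + 9*exp(x) + 2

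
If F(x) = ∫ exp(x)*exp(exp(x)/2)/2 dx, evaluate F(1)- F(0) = -exp(1/2) + exp(E/2)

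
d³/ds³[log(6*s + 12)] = 2/(s^3 + 6*s^2 + 12*s + 8)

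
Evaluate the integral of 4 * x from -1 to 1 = 0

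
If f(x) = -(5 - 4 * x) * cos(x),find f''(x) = -4*x*cos(x) - 8*sin(x) + 5*cos(x)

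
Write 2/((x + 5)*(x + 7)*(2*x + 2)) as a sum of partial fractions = 1/(12*(x + 7)) - 1/(8*(x + 5)) + 1/(24*(x + 1))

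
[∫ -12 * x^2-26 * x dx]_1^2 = -67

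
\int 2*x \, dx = x^2 + C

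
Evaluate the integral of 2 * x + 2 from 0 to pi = -1 + (-pi - 1)^2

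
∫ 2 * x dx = x^2 + C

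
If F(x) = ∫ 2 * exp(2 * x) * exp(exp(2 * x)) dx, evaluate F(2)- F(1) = -exp(exp(2)) + exp(exp(4))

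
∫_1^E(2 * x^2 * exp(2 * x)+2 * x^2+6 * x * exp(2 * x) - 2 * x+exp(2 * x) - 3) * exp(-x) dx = -3*E + 3*exp(-1) + (-exp(-E) + exp(E))*(-1 + 2*E + 2*exp(2))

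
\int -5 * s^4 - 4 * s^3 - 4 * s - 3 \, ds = -s^5 - s^4 - 2*s^2 - 3*s + C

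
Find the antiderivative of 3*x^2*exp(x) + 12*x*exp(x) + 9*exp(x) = 3*(x + 1)^2*exp(x) + C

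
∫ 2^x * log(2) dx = 2^x + C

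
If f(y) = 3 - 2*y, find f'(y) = -2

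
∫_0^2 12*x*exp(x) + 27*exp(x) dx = -15 + 39*exp(2)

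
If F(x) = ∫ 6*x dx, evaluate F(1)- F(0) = 3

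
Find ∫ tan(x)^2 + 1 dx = tan(x) + C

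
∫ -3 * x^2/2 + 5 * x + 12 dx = -x^3/2 + 5*x^2/2 + 12*x + C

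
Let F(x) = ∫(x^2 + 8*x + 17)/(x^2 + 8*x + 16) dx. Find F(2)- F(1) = 31/30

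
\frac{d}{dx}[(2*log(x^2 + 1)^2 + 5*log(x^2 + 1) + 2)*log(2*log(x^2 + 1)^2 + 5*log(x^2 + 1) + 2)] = (8*x*log(x^2 + 1)*log(2*log(x^2 + 1)^2 + 5*log(x^2 + 1) + 2) + 8*x*log(x^2 + 1) + 10*x*log(2*log(x^2 + 1)^2 + 5*log(x^2 + 1) + 2) + 10*x)/(x^2 + 1)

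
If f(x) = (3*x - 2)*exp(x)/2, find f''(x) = 3*x*exp(x)/2 + 2*exp(x)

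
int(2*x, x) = x^2 + C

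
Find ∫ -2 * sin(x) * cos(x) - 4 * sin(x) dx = (cos(x) + 2)^2 + C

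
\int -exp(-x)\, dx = exp(-x) + C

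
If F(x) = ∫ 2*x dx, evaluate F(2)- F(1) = 3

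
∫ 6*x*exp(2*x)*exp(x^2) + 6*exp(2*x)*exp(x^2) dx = 3*exp((x + 1)^2 - 1) + C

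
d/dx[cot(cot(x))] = 1/(sin(x)^2*sin(1/tan(x))^2)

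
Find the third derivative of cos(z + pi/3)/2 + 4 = sin(z + pi/3)/2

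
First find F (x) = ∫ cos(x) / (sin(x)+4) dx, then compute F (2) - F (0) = -log(2) + log(sin(2)/2 + 2)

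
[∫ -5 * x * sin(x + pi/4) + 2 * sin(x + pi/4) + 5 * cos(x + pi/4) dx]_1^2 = 8*cos(pi/4 + 2) - 3*cos(pi/4 + 1)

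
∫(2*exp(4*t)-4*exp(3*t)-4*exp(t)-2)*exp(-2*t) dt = (-exp(2*t) + 2*exp(t) + 1)^2*exp(-2*t) + C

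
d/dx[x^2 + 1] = 2*x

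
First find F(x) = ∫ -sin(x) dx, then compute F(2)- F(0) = -1 + cos(2)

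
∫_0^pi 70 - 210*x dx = -105*pi^2 + 70*pi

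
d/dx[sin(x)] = cos(x)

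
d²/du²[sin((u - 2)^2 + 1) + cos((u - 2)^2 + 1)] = -4*sqrt(2)*u^2*sin(u^2 - 4*u + pi/4 + 5) + 16*sqrt(2)*u*sin(u^2 - 4*u + pi/4 + 5) - 18*sin(u^2 - 4*u + 5) - 14*cos(u^2 - 4*u + 5)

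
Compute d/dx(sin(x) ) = cos(x)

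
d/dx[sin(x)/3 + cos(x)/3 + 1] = -sin(x)/3 + cos(x)/3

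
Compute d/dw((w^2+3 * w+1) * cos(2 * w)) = -2*w^2*sin(2*w) - 6*w*sin(2*w) + 2*w*cos(2*w) - 2*sin(2*w) + 3*cos(2*w)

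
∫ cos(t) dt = sin(t) + C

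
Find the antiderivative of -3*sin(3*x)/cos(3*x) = log(3*cos(3*x)) + C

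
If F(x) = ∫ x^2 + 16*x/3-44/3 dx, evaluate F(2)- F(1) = -13/3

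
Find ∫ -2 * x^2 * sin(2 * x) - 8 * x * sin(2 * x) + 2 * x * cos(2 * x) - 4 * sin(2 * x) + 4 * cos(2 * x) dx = ((x + 2)^2 - 2)*cos(2*x) + C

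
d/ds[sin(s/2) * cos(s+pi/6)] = -cos(s/2 + pi/6)/4 + 3*cos(3*s/2 + pi/6)/4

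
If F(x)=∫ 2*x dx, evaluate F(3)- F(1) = 8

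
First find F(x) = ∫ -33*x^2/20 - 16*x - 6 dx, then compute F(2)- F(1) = -677/20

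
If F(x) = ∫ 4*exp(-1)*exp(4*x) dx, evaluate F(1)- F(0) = -exp(-1) + exp(3)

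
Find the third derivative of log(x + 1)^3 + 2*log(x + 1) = (6*log(x + 1)^2 - 18*log(x + 1) + 10)/(x^3 + 3*x^2 + 3*x + 1)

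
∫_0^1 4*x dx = 2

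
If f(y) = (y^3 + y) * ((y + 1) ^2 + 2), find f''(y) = 20*y^3 + 24*y^2 + 24*y + 4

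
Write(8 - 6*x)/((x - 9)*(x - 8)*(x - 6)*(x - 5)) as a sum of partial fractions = 11/(6*(x - 5)) - 14/(3*(x - 6)) + 20/(3*(x - 8)) - 23/(6*(x - 9))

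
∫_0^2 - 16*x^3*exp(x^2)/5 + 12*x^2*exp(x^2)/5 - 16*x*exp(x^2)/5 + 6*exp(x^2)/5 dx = -4*exp(4)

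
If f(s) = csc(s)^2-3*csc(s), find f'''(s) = (-3 + 8/sin(s) + 18/sin(s)^2 - 24/sin(s)^3)*cos(s)/sin(s)^2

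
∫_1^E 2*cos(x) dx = -2*sin(1) + 2*sin(E)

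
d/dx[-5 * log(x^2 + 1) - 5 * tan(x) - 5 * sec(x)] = -5*(x^2*sin(x)/cos(x)^2 + x^2/cos(x)^2 + 2*x + sin(x)/cos(x)^2 + cos(x)^(-2))/(x^2 + 1)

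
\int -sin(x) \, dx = cos(x) + C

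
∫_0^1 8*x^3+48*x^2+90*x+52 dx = 115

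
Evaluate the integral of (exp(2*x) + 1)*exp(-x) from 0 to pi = -exp(-pi) + exp(pi)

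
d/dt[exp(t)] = exp(t)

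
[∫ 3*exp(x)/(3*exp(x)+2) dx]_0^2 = -log(5) + log(2 + 3*exp(2))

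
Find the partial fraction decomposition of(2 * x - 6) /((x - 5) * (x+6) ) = 18/(11*(x + 6)) + 4/(11*(x - 5))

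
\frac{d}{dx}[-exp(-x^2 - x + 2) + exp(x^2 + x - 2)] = (2*x*exp(2*x^2 + 2*x - 4) + 2*x + exp(2*x^2 + 2*x - 4) + 1)*exp(-x^2 - x + 2)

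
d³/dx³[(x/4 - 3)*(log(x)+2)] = (-x - 24)/(4*x^3)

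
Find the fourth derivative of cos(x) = cos(x)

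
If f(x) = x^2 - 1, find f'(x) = 2*x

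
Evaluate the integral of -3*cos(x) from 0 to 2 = -3*sin(2)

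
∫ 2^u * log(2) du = 2^u + C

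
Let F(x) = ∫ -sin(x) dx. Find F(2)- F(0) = -1 + cos(2)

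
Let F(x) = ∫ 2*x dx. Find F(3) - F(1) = 8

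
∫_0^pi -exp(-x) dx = -1 + exp(-pi)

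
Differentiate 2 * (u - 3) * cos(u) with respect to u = -2*u*sin(u) + 6*sin(u) + 2*cos(u)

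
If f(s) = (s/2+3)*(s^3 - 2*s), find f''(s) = 6*s^2 + 18*s - 2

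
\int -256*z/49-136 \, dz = -128*z^2/49 - 136*z + C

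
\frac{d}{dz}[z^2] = 2*z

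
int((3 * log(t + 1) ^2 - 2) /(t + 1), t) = (log(t + 1)^2 - 2)*log(t + 1) + C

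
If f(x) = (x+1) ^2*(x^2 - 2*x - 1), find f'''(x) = 24*x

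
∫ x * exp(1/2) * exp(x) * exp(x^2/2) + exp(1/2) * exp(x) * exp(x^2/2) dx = exp((x + 1)^2/2) + C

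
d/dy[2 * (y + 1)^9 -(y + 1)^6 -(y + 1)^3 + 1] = 18*y^8 + 144*y^7 + 504*y^6 + 1002*y^5 + 1230*y^4 + 948*y^3 + 441*y^2 + 108*y + 9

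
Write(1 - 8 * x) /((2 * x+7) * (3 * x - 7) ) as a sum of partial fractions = -53/(35*(3*x - 7)) - 58/(35*(2*x + 7))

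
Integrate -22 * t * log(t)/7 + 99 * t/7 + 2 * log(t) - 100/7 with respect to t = -(11*t - 14)*(t*log(t) - 5*t + 4)/7 + C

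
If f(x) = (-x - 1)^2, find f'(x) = 2*x + 2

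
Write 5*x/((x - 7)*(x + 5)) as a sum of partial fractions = 25/(12*(x + 5)) + 35/(12*(x - 7))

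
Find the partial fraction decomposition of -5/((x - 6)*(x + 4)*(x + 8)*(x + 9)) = 1/(15*(x + 9)) - 5/(56*(x + 8)) + 1/(40*(x + 4)) - 1/(420*(x - 6))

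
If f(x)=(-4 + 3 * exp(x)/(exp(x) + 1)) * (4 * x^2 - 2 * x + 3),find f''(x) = (-12*x^2*exp(2*x) + 12*x^2*exp(x) + 54*x*exp(2*x) + 42*x*exp(x) - 8*exp(3*x) - 69*exp(2*x) - 75*exp(x) - 32)/(exp(3*x) + 3*exp(2*x) + 3*exp(x) + 1)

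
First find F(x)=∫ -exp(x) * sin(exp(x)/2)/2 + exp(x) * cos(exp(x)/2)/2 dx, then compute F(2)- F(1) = sqrt(2)*(sin((pi + 2*exp(2))/4) - sin((pi + 2*E)/4))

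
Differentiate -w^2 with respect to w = -2*w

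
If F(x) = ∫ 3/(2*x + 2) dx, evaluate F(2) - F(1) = -log(8)/2 + log(27)/2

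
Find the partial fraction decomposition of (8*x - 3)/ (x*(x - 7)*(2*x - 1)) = -4/(13*(2*x - 1)) + 53/(91*(x - 7)) - 3/(7*x)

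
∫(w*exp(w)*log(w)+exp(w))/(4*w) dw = exp(w)*log(w)/4 + C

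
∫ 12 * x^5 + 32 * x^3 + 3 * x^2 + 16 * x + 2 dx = 2*x^6 + 8*x^4 + x^3 + 8*x^2 + 2*x + C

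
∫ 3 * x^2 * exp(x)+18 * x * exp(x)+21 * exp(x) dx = 3*((x + 2)^2 - 1)*exp(x) + C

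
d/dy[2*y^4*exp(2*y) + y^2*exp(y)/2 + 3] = 4*y^4*exp(2*y) + 8*y^3*exp(2*y) + y^2*exp(y)/2 + y*exp(y)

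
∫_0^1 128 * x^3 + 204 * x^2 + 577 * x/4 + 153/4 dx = 1683/8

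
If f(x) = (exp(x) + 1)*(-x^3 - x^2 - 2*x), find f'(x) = -x^3*exp(x) - 4*x^2*exp(x) - 3*x^2 - 4*x*exp(x) - 2*x - 2*exp(x) - 2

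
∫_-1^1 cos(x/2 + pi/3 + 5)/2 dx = sin(pi/3 + 11/2) - sin(pi/3 + 9/2)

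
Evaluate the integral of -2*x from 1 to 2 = -3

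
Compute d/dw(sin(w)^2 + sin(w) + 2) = sin(2*w) + cos(w)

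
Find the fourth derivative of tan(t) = 24*tan(t)^5 + 40*tan(t)^3 + 16*tan(t)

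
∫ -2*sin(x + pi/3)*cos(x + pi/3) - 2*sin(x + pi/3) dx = (cos(x + pi/3) + 1)^2 + C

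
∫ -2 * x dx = -x^2 + C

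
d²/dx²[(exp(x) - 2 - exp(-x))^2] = (4*exp(4*x) - 4*exp(3*x) + 4*exp(x) + 4)*exp(-2*x)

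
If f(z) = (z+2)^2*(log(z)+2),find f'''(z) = (2*z^2 - 4*z + 8)/z^3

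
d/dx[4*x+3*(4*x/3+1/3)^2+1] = 32*x/3 + 20/3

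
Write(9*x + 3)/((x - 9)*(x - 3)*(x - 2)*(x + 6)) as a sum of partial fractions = 17/(360*(x + 6)) + 3/(8*(x - 2)) - 5/(9*(x - 3)) + 2/(15*(x - 9))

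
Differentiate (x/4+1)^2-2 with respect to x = x/8 + 1/2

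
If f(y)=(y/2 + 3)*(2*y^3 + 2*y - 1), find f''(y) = 12*y^2 + 36*y + 2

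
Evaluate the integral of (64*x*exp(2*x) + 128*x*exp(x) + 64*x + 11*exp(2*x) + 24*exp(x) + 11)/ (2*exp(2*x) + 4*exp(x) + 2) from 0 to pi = -1/2 + exp(pi)/(1 + exp(pi)) + 11*pi/2 + 16*pi^2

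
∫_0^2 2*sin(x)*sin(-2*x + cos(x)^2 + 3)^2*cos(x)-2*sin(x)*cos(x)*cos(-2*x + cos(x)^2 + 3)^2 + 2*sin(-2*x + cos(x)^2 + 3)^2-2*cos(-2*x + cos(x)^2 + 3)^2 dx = -sin(1 - cos(4))/2 - sin(8)/2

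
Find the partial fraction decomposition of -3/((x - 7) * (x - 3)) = 3/(4*(x - 3)) - 3/(4*(x - 7))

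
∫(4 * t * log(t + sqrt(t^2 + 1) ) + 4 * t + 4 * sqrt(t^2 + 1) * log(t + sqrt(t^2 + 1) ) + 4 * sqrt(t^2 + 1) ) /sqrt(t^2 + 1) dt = 4*(t + sqrt(t^2 + 1))*log(t + sqrt(t^2 + 1)) + C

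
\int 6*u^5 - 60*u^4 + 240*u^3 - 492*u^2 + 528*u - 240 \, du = u^6 - 12*u^5 + 60*u^4 - 164*u^3 + 264*u^2 - 240*u + C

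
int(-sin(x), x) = cos(x) + C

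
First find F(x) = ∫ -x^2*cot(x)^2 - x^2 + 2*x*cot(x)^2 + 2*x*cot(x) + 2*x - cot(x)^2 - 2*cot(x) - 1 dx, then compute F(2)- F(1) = cot(2)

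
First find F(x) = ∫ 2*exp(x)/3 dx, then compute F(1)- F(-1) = -2*exp(-1)/3 + 2*E/3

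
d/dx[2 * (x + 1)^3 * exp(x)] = 2*x^3*exp(x) + 12*x^2*exp(x) + 18*x*exp(x) + 8*exp(x)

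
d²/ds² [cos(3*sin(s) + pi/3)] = 3*sin(s)*sin(3*sin(s) + pi/3) - 9*cos(s)^2*cos(3*sin(s) + pi/3)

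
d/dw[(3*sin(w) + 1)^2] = 6*(3*sin(w) + 1)*cos(w)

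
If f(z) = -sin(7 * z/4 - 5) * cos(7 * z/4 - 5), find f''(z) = 49*sin(7*z/2 - 10)/8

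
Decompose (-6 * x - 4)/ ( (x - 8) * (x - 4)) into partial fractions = 7/(x - 4) - 13/(x - 8)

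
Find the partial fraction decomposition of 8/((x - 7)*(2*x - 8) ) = -4/(3*(x - 4)) + 4/(3*(x - 7))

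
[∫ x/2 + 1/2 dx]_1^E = -3/4 + E/2 + exp(2)/4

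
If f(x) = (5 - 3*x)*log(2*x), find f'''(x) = (3*x + 10)/x^3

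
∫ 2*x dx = x^2 + C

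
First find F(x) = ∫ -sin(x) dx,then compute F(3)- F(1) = cos(3) - cos(1)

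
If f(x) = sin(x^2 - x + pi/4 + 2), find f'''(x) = -8*x^3*cos(x^2 - x + pi/4 + 2) + 12*x^2*cos(x^2 - x + pi/4 + 2) - 12*x*sin(x^2 - x + pi/4 + 2) - 6*x*cos(x^2 - x + pi/4 + 2) + 6*sin(x^2 - x + pi/4 + 2) + cos(x^2 - x + pi/4 + 2)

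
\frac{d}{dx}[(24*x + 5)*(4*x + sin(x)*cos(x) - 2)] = 24*x*cos(2*x) + 192*x + 12*sin(2*x) + 5*cos(2*x) - 28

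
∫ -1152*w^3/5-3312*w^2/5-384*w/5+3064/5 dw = -288*w^4/5 - 1104*w^3/5 - 192*w^2/5 + 3064*w/5 + C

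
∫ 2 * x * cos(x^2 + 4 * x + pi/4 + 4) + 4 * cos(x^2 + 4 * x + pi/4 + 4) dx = sin((x + 2)^2 + pi/4) + C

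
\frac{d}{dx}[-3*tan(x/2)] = -3/(2*cos(x/2)^2)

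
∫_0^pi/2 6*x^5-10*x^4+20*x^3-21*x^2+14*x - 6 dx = -pi^3/8 - pi - 1 + pi^2/4 + (-pi^2/4 - 1 + pi + pi^3/8)^2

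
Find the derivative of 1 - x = -1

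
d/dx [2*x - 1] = 2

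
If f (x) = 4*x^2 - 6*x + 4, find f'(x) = 8*x - 6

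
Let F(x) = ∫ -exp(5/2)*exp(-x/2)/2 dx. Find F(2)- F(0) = -exp(5/2) + exp(3/2)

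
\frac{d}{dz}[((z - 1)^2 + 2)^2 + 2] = 4*z^3 - 12*z^2 + 20*z - 12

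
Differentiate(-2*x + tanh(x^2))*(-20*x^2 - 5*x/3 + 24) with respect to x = -40*x^3/cosh(x^2)^2 + 120*x^2 - 10*x^2/(3*cosh(x^2)^2) - 40*x*tanh(x^2) + 20*x/3 + 48*x/cosh(x^2)^2 - 5*tanh(x^2)/3 - 48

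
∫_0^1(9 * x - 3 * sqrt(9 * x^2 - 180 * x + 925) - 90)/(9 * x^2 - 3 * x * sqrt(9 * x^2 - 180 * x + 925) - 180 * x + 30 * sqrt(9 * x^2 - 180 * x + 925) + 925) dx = -log(6 + sqrt(37)) + log(27/5 + sqrt(754)/5)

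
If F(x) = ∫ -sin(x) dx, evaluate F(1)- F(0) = -1 + cos(1)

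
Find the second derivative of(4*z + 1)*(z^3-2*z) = 48*z^2 + 6*z - 16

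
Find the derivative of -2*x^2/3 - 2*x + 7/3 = -4*x/3 - 2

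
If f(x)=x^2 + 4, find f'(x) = 2*x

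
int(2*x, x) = x^2 + C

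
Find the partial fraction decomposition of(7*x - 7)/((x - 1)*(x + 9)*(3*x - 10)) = 21/(37*(3*x - 10)) - 7/(37*(x + 9))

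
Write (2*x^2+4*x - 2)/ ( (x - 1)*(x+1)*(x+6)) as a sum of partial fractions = 46/(35*(x + 6)) + 2/(5*(x + 1)) + 2/(7*(x - 1))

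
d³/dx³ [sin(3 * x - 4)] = -27*cos(3*x - 4)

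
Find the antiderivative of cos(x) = sin(x) + C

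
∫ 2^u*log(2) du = 2^u + C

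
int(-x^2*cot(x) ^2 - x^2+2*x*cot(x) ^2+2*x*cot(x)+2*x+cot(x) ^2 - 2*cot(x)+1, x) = ((x - 1)^2 - 2)*cot(x) + C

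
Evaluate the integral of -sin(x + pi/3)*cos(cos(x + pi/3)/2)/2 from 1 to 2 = sin(cos(pi/3 + 2)/2) - sin(cos(1 + pi/3)/2)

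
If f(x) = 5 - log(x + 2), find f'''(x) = -2/(x^3 + 6*x^2 + 12*x + 8)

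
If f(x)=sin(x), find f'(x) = cos(x)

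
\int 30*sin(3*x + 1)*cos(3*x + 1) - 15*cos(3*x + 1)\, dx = 5*(sin(3*x + 1) - 1)*sin(3*x + 1) + C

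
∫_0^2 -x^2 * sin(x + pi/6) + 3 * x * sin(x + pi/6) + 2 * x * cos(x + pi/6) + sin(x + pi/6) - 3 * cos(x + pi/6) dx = sqrt(3)/2 - 3*cos(pi/6 + 2)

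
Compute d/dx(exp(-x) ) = -exp(-x)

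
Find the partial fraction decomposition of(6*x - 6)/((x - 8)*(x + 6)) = 3/(x + 6) + 3/(x - 8)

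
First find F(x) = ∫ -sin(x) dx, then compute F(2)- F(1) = -cos(1) + cos(2)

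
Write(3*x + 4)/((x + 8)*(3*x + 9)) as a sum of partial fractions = 4/(3*(x + 8)) - 1/(3*(x + 3))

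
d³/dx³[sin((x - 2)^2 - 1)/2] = -4*x^3*cos(x^2 - 4*x + 3) + 24*x^2*cos(x^2 - 4*x + 3) - 6*x*sin(x^2 - 4*x + 3) - 48*x*cos(x^2 - 4*x + 3) + 12*sin(x^2 - 4*x + 3) + 32*cos(x^2 - 4*x + 3)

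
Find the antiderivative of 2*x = x^2 + C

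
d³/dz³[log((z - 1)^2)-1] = 4/(z^3 - 3*z^2 + 3*z - 1)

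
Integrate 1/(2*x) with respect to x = log(x)/2 + C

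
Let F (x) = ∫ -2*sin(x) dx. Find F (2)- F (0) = -2 + 2*cos(2)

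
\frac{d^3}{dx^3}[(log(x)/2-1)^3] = (3*log(x)^2 - 21*log(x) + 33)/(4*x^3)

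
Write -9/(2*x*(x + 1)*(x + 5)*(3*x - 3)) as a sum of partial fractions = 1/(80*(x + 5)) - 3/(16*(x + 1)) - 1/(8*(x - 1)) + 3/(10*x)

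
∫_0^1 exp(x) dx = -1 + E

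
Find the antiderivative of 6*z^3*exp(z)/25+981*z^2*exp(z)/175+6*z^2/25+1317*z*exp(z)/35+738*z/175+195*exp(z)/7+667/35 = (5*z + 14*(z + 10)^2 + 225)*(3*z*exp(z) + z + 6)/175 + C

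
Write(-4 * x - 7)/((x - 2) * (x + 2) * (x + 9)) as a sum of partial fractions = 29/(77*(x + 9)) - 1/(28*(x + 2)) - 15/(44*(x - 2))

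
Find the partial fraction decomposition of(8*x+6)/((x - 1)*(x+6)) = 6/(x + 6) + 2/(x - 1)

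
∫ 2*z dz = z^2 + C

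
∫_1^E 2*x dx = -1 + exp(2)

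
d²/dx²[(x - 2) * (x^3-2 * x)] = 12*x^2 - 12*x - 4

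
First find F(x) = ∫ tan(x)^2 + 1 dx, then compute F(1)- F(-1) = 2*tan(1)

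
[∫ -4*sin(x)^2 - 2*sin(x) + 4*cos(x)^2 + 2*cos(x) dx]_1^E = -2*sqrt(2)*sin(pi/4 + 1) - 2*sin(2) + 2*sin(2*E) + 2*sqrt(2)*sin(pi/4 + E)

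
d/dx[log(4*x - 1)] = 4/(4*x - 1)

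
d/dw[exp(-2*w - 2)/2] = -exp(-2*w - 2)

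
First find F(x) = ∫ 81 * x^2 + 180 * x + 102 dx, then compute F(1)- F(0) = 219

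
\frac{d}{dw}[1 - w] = -1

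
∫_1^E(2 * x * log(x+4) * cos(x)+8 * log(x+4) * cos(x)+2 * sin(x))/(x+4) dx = -2*log(5)*sin(1) + 2*log(E + 4)*sin(E)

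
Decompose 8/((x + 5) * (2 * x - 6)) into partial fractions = -1/(2*(x + 5)) + 1/(2*(x - 3))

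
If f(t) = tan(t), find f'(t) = cos(t)^(-2)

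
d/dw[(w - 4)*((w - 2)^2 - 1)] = 3*w^2 - 16*w + 19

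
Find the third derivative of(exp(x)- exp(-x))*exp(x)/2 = 4*exp(2*x)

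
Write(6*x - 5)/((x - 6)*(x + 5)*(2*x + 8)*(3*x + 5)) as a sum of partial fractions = 81/(644*(3*x + 5)) + 7/(44*(x + 5)) - 29/(140*(x + 4)) + 31/(5060*(x - 6))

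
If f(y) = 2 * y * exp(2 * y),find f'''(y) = 16*y*exp(2*y) + 24*exp(2*y)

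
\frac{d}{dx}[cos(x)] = -sin(x)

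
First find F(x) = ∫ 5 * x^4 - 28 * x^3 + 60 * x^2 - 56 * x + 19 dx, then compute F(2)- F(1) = 1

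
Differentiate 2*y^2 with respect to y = 4*y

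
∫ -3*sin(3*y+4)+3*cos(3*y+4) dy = sqrt(2)*sin(3*y + pi/4 + 4) + C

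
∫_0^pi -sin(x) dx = -2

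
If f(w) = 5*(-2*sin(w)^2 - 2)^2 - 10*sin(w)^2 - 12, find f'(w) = 50*sin(2*w) - 10*sin(4*w)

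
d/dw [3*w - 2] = 3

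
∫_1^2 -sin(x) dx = -cos(1) + cos(2)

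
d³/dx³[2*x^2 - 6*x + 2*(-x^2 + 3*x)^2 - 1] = 48*x - 72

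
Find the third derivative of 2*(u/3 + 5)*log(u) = (60 - 2*u)/(3*u^3)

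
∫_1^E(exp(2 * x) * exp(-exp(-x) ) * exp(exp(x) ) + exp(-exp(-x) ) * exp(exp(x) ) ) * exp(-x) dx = -exp(E - exp(-1)) + exp(-exp(-E) + exp(E))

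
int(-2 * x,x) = -x^2 + C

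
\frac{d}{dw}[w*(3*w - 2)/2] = 3*w - 1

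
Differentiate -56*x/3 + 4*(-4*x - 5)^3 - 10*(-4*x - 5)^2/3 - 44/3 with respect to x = -768*x^2 - 6080*x/3 - 1352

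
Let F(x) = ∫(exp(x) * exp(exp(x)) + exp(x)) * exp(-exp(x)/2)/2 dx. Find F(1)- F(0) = -exp(1/2) - exp(-E/2) + exp(-1/2) + exp(E/2)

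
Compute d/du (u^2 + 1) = 2*u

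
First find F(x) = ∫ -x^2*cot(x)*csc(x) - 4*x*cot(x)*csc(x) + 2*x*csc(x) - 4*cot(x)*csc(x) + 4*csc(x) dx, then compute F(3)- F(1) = -9*csc(1) + 25*csc(3)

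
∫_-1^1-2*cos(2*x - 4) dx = -sin(6) + sin(2)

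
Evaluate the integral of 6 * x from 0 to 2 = 12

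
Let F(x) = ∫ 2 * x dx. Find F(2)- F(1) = 3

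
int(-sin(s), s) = cos(s) + C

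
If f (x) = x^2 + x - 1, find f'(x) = 2*x + 1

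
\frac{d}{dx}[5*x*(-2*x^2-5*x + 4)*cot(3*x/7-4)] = 30*x^3/(7*sin(3*x/7 - 4)^2) - 30*x^2/tan(3*x/7 - 4) + 75*x^2/(7*sin(3*x/7 - 4)^2) - 50*x/tan(3*x/7 - 4) - 60*x/(7*sin(3*x/7 - 4)^2) + 20/tan(3*x/7 - 4)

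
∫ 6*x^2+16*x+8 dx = 2*x^3 + 8*x^2 + 8*x + C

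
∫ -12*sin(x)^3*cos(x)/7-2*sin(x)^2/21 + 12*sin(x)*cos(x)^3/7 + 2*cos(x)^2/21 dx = sin(2*x)/21 - 3*cos(4*x)/28 + C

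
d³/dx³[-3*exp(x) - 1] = -3*exp(x)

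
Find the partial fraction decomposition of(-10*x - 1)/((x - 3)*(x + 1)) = -9/(4*(x + 1)) - 31/(4*(x - 3))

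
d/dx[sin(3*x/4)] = 3*cos(3*x/4)/4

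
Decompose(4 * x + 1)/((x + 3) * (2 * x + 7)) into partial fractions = 26/(2*x + 7) - 11/(x + 3)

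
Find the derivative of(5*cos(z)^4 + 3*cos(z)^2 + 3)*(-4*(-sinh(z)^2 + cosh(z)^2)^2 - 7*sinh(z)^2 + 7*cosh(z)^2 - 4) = -2*(10*sin(z)^2 - 13)*sin(z)*cos(z)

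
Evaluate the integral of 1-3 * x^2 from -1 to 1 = 0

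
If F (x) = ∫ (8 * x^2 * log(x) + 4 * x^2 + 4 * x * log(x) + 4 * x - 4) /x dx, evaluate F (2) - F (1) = 20*log(2)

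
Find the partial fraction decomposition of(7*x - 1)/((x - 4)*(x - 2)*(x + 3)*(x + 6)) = 43/(240*(x + 6)) - 22/(105*(x + 3)) - 13/(80*(x - 2)) + 27/(140*(x - 4))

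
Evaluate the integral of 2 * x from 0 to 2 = 4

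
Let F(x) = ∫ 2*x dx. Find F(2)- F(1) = 3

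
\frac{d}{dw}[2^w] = 2^w*log(2)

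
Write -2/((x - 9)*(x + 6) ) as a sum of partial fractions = 2/(15*(x + 6)) - 2/(15*(x - 9))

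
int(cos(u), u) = sin(u) + C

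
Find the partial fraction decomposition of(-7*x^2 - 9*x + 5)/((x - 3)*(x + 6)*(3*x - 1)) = -11/(152*(3*x - 1)) - 193/(171*(x + 6)) - 85/(72*(x - 3))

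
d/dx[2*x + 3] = 2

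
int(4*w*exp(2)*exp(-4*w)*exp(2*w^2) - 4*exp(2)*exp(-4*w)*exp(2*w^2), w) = exp(2*(w - 1)^2) + C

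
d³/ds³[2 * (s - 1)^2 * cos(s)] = 2*s^2*sin(s) - 4*s*sin(s) - 12*s*cos(s) - 10*sin(s) + 12*cos(s)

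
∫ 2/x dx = 2*log(3*x) + C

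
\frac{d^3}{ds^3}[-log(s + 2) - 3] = -2/(s^3 + 6*s^2 + 12*s + 8)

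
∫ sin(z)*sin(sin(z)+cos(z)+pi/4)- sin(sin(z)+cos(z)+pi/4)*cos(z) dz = cos(sqrt(2)*sin(z + pi/4) + pi/4) + C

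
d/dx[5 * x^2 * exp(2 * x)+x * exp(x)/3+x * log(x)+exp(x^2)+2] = 10*x^2*exp(2*x) + 10*x*exp(2*x) + x*exp(x)/3 + 2*x*exp(x^2) + exp(x)/3 + log(x) + 1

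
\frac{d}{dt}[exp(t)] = exp(t)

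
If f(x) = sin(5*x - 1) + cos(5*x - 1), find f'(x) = 5*sqrt(2)*cos(5*x - 1 + pi/4)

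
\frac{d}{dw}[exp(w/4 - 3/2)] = exp(w/4 - 3/2)/4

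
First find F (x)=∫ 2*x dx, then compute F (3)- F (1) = 8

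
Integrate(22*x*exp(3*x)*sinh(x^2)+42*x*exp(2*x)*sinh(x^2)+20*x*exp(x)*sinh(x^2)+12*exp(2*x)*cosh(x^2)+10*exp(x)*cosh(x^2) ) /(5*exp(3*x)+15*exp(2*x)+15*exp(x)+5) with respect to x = (11*exp(x)/10 + 1)*cosh(x^2)/(cosh(x) + 1) + C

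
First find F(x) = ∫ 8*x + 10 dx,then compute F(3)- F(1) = 52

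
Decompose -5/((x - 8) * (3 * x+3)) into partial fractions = 5/(27*(x + 1)) - 5/(27*(x - 8))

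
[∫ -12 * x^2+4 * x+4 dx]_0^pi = -4*pi^3 + 4*pi + 2*pi^2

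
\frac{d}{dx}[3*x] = 3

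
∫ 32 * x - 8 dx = 16*x^2 - 8*x + C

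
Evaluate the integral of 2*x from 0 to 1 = 1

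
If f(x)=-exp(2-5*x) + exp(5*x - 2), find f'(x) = (5*exp(10*x - 4) + 5)*exp(2 - 5*x)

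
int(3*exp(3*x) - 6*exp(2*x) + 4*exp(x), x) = (exp(x) - 1)^3 + exp(x) + C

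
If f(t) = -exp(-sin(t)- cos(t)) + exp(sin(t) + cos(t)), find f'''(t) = 2*(-3*exp(2*sin(t) + 2*cos(t))*sin(t + pi/4) - sqrt(2)*exp(2*sin(t))*exp(2*cos(t))*sin(t)*cos(t) - sqrt(2)*sin(t)*cos(t) + 3*sin(t + pi/4))*exp(-sqrt(2)*sin(t + pi/4))*cos(t + pi/4)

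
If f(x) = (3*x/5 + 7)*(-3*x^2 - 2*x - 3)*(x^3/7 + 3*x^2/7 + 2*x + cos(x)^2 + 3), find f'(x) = -54*x^5/35 - 138*x^4/7 + 9*x^3*sin(2*x)/5 - 2152*x^3/35 + 111*x^2*sin(2*x)/5 - 27*x^2*cos(x)^2/5 - 1251*x^2/7 + 79*x*sin(2*x)/5 - 222*x*cos(x)^2/5 - 1072*x/5 + 21*sin(2*x) - 79*cos(x)^2/5 - 447/5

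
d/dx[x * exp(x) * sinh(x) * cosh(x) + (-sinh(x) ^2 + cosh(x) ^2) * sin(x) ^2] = x*exp(x)*sinh(2*x)/2 + x*exp(x)*cosh(2*x) + exp(x)*sinh(2*x)/2 + sin(2*x)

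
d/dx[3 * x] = 3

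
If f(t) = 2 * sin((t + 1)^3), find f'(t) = 6*(t + 1)^2*cos(t^3 + 3*t^2 + 3*t + 1)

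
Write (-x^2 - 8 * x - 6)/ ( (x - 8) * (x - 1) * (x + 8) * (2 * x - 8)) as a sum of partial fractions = 1/(576*(x + 8)) - 5/(126*(x - 1)) + 3/(16*(x - 4)) - 67/(448*(x - 8))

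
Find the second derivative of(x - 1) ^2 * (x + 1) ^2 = 12*x^2 - 4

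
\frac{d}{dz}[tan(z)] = cos(z)^(-2)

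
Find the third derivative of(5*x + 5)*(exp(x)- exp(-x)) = (5*x*exp(2*x) + 5*x + 20*exp(2*x) - 10)*exp(-x)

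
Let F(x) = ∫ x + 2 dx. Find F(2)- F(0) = 6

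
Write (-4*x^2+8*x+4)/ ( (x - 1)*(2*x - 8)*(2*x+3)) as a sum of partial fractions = -34/(55*(2*x + 3)) - 4/(15*(x - 1)) - 14/(33*(x - 4))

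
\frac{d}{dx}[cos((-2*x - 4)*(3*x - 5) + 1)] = -2*(6*x + 1)*sin(6*x^2 + 2*x - 21)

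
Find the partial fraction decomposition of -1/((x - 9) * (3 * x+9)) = 1/(36*(x + 3)) - 1/(36*(x - 9))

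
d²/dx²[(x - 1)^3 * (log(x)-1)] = (6*x^3*log(x) - x^3 - 6*x^2*log(x) - 3*x^2 + 3*x + 1)/x^2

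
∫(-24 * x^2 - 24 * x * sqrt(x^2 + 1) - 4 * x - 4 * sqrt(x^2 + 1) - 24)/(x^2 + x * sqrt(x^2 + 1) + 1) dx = -24*x - 4*log(x + sqrt(x^2 + 1)) + C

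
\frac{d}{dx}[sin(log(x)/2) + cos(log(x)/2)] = sqrt(2)*cos(log(x)/2 + pi/4)/(2*x)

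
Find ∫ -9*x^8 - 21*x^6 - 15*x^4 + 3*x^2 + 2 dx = -x^9 - 3*x^7 - 3*x^5 + x^3 + 2*x + C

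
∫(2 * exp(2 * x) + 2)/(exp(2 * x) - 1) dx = 2*log(2*sinh(x)) + C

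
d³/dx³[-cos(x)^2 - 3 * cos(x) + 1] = -(8*cos(x) + 3)*sin(x)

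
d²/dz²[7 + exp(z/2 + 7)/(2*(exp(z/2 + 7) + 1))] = (exp(z/2 + 7) - exp(3*z/2 + 21))/(32*exp(21)*exp(3*z/2) + 32*exp(7)*exp(z/2) + 8*exp(28)*exp(2*z) + 48*exp(14)*exp(z) + 8)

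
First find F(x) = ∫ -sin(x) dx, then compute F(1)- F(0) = -1 + cos(1)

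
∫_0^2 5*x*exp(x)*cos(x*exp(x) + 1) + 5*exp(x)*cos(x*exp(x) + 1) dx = 10*sin(exp(2))*cos(1 + exp(2))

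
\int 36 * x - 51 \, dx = 18*x^2 - 51*x + C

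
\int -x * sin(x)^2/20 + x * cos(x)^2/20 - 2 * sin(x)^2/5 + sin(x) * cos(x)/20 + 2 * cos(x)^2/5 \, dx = (x + 8)*sin(2*x)/40 + C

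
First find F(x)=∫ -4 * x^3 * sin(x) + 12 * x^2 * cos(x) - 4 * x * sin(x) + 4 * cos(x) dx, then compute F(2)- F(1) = 40*cos(2) - 8*cos(1)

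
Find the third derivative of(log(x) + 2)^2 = (4*log(x) + 2)/x^3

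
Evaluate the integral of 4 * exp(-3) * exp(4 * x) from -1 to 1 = E - exp(-7)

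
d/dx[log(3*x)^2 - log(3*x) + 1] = (2*log(x) - 1 + 2*log(3))/x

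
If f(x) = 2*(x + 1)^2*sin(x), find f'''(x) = -2*x^2*cos(x) - 12*x*sin(x) - 4*x*cos(x) - 12*sin(x) + 10*cos(x)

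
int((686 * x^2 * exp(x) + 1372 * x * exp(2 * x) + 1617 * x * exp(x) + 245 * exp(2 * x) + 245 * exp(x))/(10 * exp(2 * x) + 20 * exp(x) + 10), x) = 49*x*(14*x + 5)*exp(x)/(10*(exp(x) + 1)) + C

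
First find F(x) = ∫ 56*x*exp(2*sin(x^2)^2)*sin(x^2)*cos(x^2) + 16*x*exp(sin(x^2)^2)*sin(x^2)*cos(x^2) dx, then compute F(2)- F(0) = -11 + 4*exp(sin(4)^2) + 7*exp(1 - cos(8))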